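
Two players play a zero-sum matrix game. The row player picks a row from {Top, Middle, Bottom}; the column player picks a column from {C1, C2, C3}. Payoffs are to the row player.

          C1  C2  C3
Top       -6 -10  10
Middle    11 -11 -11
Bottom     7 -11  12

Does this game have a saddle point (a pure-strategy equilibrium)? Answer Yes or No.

Yes

Row minima: Top → -10, Middle → -11, Bottom → -11; maximin = -10.
Column maxima: C1 → 11, C2 → -10, C3 → 12; minimax = -10.
maximin = minimax = -10, so a saddle point exists.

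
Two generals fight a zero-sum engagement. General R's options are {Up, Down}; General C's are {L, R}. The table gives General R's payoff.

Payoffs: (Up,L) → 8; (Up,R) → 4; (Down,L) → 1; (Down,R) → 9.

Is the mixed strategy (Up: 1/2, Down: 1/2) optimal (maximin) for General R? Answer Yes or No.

Against L this mix gives (1/2)·8 + (1/2)·1 = 9/2.
Against R this mix gives (1/2)·4 + (1/2)·9 = 13/2.
General C will play L, holding General R to 9/2. Shifting weight toward the row that does better against L would raise this floor (the equalizing mix achieves 17/3 against both L and R), so the proposed strategy is not optimal.

No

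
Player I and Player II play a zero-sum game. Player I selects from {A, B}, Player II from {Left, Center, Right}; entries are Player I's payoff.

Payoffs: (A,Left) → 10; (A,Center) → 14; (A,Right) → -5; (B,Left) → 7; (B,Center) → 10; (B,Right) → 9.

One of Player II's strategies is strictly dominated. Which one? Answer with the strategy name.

Left holds Player I's payoff strictly below Center in every row: 10 < 14, 7 < 10.
So Center is strictly dominated for Player II.

Center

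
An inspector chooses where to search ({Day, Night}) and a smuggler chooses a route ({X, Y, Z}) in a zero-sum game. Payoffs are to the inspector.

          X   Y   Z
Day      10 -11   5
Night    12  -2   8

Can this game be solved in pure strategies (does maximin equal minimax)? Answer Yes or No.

Yes

Row minima: Day → -11, Night → -2; maximin = -2.
Column maxima: X → 12, Y → -2, Z → 8; minimax = -2.
maximin = minimax = -2, so a saddle point exists.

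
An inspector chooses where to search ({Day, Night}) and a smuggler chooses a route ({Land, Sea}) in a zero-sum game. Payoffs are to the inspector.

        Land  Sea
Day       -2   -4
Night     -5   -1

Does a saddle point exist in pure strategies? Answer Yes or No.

No

Row minima: Day → -4, Night → -5; maximin = -4.
Column maxima: Land → -2, Sea → -1; minimax = -2.
-4 ≠ -2, so no pure-strategy equilibrium exists.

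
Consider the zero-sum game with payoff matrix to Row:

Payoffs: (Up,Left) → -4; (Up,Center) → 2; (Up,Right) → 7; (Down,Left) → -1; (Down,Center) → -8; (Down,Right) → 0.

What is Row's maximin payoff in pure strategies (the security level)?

Row minima: Up → -4, Down → -8.
The best of these is -4.

-4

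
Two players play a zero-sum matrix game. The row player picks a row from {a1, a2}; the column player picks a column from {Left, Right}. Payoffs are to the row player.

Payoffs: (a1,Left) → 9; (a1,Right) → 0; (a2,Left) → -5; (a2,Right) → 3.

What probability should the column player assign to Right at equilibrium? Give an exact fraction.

14/17

Row minima: a1 → 0, a2 → -5; maximin = 0.
Column maxima: Left → 9, Right → 3; minimax = 3.
0 ≠ 3, so there is no saddle point; optimal play is mixed.
Let the row player play a1 with probability p. Expected payoff against Left: 9p + (-5)(1−p) = 14p − 5; against Right: 0p + 3(1−p) = −3p + 3.
Setting these equal: 14p − 5 = −3p + 3 ⇒ 17p = 8 ⇒ p = 8/17, and the value is (14)·(8/17) − 5 = 27/17.
For the column player: with q = P(Left), equating a1's and a2's payoffs gives 9q = −8q + 3 ⇒ q = 3/17.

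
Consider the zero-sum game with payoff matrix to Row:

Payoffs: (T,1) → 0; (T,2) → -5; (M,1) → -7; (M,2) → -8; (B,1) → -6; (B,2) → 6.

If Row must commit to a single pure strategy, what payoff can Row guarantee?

-5

Row minima: T → -5, M → -8, B → -6.
The best of these is -5.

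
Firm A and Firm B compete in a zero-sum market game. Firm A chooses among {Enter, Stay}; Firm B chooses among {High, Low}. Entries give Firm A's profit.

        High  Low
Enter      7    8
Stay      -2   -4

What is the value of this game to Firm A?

7

Row minima: Enter → 7, Stay → -4; maximin = 7.
Column maxima: High → 7, Low → 8; minimax = 7.
Since maximin = minimax = 7, there is a saddle point and the value is 7.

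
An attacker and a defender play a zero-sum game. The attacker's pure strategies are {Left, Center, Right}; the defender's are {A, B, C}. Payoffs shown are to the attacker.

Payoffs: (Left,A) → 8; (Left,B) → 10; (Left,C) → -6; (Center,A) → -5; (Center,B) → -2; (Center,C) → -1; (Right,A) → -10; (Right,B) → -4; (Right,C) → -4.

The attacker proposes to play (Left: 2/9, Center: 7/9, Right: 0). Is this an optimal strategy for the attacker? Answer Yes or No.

Yes

Against A this mix gives (2/9)·8 + (7/9)·(-5) = -19/9.
Against B this mix gives (2/9)·10 + (7/9)·(-2) = 2/3.
Against C this mix gives (2/9)·(-6) + (7/9)·(-1) = -19/9.
All of the defender's active replies (A, C) yield -19/9, and no column does worse for the attacker. The mix makes the defender indifferent and guarantees -19/9, so it is optimal.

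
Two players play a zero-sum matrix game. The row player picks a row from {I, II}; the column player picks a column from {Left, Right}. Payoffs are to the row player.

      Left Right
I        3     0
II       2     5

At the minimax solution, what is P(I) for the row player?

1/2

Row minima: I → 0, II → 2; maximin = 2.
Column maxima: Left → 3, Right → 5; minimax = 3.
2 ≠ 3, so there is no saddle point; optimal play is mixed.
Let the row player play I with probability p. Expected payoff against Left: 3p + 2(1−p) = p + 2; against Right: 0p + 5(1−p) = −5p + 5.
Setting these equal: p + 2 = −5p + 5 ⇒ 6p = 3 ⇒ p = 1/2, and the value is (1)·(1/2) + 2 = 5/2.
For the column player: with q = P(Left), equating I's and II's payoffs gives 3q = −3q + 5 ⇒ q = 5/6.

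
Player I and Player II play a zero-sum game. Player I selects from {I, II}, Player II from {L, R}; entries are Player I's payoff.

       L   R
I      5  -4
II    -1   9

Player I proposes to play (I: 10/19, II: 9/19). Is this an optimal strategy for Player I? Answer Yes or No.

Against L this mix gives (10/19)·5 + (9/19)·(-1) = 41/19.
Against R this mix gives (10/19)·(-4) + (9/19)·9 = 41/19.
All of Player II's active replies (L, R) yield 41/19, and no column does worse for Player I. The mix makes Player II indifferent and guarantees 41/19, so it is optimal.

Yes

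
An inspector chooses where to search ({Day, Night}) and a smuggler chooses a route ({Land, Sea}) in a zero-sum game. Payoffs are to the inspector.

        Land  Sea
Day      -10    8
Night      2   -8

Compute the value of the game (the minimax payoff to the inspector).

Row minima: Day → -10, Night → -8; maximin = -8.
Column maxima: Land → 2, Sea → 8; minimax = 2.
-8 ≠ 2, so there is no saddle point; optimal play is mixed.
Let the inspector play Day with probability p. Expected payoff against Land: (-10)p + 2(1−p) = −12p + 2; against Sea: 8p + (-8)(1−p) = 16p − 8.
Setting these equal: −12p + 2 = 16p − 8 ⇒ −28p = -10 ⇒ p = 5/14, and the value is (-12)·(5/14) + 2 = -16/7.
For the smuggler: with q = P(Land), equating Day's and Night's payoffs gives −18q + 8 = 10q − 8 ⇒ q = 4/7.

-16/7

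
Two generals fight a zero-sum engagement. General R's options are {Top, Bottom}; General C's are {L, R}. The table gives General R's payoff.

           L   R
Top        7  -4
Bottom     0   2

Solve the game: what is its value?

14/13

Row minima: Top → -4, Bottom → 0; maximin = 0.
Column maxima: L → 7, R → 2; minimax = 2.
0 ≠ 2, so there is no saddle point; optimal play is mixed.
Let General R play Top with probability p. Expected payoff against L: 7p + 0(1−p) = 7p; against R: (-4)p + 2(1−p) = −6p + 2.
Setting these equal: 7p = −6p + 2 ⇒ 13p = 2 ⇒ p = 2/13, and the value is (7)·(2/13) = 14/13.
For General C: with q = P(L), equating Top's and Bottom's payoffs gives 11q − 4 = −2q + 2 ⇒ q = 6/13.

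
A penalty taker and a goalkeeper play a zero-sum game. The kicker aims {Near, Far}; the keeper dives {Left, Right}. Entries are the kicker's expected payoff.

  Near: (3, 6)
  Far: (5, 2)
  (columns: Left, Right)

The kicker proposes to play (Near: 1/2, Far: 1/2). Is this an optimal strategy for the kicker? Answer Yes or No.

Against Left this mix gives (1/2)·3 + (1/2)·5 = 4.
Against Right this mix gives (1/2)·6 + (1/2)·2 = 4.
All of the keeper's active replies (Left, Right) yield 4, and no column does worse for the kicker. The mix makes the keeper indifferent and guarantees 4, so it is optimal.

Yes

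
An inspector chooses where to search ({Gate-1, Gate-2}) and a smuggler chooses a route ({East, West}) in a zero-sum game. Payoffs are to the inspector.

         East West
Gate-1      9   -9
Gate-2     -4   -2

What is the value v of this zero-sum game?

-27/10

Row minima: Gate-1 → -9, Gate-2 → -4; maximin = -4.
Column maxima: East → 9, West → -2; minimax = -2.
-4 ≠ -2, so there is no saddle point; optimal play is mixed.
Let the inspector play Gate-1 with probability p. Expected payoff against East: 9p + (-4)(1−p) = 13p − 4; against West: (-9)p + (-2)(1−p) = −7p − 2.
Setting these equal: 13p − 4 = −7p − 2 ⇒ 20p = 2 ⇒ p = 1/10, and the value is (13)·(1/10) − 4 = -27/10.
For the smuggler: with q = P(East), equating Gate-1's and Gate-2's payoffs gives 18q − 9 = −2q − 2 ⇒ q = 7/20.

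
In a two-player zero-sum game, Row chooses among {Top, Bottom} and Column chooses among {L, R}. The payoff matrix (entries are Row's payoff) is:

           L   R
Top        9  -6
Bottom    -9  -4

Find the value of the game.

-9/2

Row minima: Top → -6, Bottom → -9; maximin = -6.
Column maxima: L → 9, R → -4; minimax = -4.
-6 ≠ -4, so there is no saddle point; optimal play is mixed.
Let Row play Top with probability p. Expected payoff against L: 9p + (-9)(1−p) = 18p − 9; against R: (-6)p + (-4)(1−p) = −2p − 4.
Setting these equal: 18p − 9 = −2p − 4 ⇒ 20p = 5 ⇒ p = 1/4, and the value is (18)·(1/4) − 9 = -9/2.
For Column: with q = P(L), equating Top's and Bottom's payoffs gives 15q − 6 = −5q − 4 ⇒ q = 1/10.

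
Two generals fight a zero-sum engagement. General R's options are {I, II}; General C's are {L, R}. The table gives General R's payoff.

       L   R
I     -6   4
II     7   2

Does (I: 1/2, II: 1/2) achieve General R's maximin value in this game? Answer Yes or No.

Against L this mix gives (1/2)·(-6) + (1/2)·7 = 1/2.
Against R this mix gives (1/2)·4 + (1/2)·2 = 3.
General C will play L, holding General R to 1/2. Shifting weight toward the row that does better against L would raise this floor (the equalizing mix achieves 8/3 against both L and R), so the proposed strategy is not optimal.

No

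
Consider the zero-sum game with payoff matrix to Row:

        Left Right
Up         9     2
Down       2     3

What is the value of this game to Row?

23/8

Row minima: Up → 2, Down → 2; maximin = 2.
Column maxima: Left → 9, Right → 3; minimax = 3.
2 ≠ 3, so there is no saddle point; optimal play is mixed.
Let Row play Up with probability p. Expected payoff against Left: 9p + 2(1−p) = 7p + 2; against Right: 2p + 3(1−p) = −p + 3.
Setting these equal: 7p + 2 = −p + 3 ⇒ 8p = 1 ⇒ p = 1/8, and the value is (7)·(1/8) + 2 = 23/8.
For Column: with q = P(Left), equating Up's and Down's payoffs gives 7q + 2 = −q + 3 ⇒ q = 1/8.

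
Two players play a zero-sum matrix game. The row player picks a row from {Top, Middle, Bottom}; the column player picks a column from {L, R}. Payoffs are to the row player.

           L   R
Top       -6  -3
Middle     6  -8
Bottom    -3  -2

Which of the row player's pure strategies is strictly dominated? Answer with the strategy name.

Top

Bottom gives a strictly higher payoff than Top against every column: -3 > -6, -2 > -3.
So Top is strictly dominated and the row player never plays it.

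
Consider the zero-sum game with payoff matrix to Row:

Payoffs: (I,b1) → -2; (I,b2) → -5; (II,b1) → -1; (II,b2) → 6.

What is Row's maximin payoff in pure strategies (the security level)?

-1

Row minima: I → -5, II → -1.
The best of these is -1.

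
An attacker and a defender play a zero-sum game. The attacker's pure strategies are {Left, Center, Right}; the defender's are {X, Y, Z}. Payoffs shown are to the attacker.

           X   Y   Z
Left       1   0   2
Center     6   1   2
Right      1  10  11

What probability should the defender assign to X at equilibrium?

Row minima: Left → 0, Center → 1, Right → 1; maximin = 1.
Column maxima: X → 6, Y → 10, Z → 11; minimax = 6.
1 ≠ 6, so there is no saddle point; optimal play is mixed.
Z is strictly dominated by Y (it gives the attacker strictly more in every row), so the defender never plays it.
With Z eliminated, Left is strictly dominated by Center (Center gives the attacker strictly more in every remaining column), so the attacker never plays it.
On the remaining 2×2 (Center, Right vs X, Y):
Let the attacker play Center with probability p. Expected payoff against X: 6p + 1(1−p) = 5p + 1; against Y: 1p + 10(1−p) = −9p + 10.
Setting these equal: 5p + 1 = −9p + 10 ⇒ 14p = 9 ⇒ p = 9/14, and the value is (5)·(9/14) + 1 = 59/14.
For the defender: with q = P(X), equating Center's and Right's payoffs gives 5q + 1 = −9q + 10 ⇒ q = 9/14.

9/14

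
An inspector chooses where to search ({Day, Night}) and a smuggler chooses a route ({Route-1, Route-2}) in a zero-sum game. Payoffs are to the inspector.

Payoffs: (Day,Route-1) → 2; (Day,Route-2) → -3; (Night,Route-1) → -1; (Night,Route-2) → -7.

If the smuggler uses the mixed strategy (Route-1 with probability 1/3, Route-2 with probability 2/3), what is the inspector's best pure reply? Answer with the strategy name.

Expected payoff of Day: (1/3)·2 + (2/3)·(-3) = -4/3.
Expected payoff of Night: (1/3)·(-1) + (2/3)·(-7) = -5.
The largest is -4/3, so the inspector's best response is Day.

Day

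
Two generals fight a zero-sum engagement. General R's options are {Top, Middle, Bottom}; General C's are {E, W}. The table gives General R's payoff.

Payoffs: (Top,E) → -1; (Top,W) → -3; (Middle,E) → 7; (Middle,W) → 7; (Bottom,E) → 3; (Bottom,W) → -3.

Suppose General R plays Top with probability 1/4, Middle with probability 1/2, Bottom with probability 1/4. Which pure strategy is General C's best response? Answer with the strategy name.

W

If General C plays E, General R's expected payoff is (1/4)·(-1) + (1/2)·7 + (1/4)·3 = 4.
If General C plays W, General R's expected payoff is (1/4)·(-3) + (1/2)·7 + (1/4)·(-3) = 2.
General C minimizes General R's payoff; the smallest is 2, so the best response is W.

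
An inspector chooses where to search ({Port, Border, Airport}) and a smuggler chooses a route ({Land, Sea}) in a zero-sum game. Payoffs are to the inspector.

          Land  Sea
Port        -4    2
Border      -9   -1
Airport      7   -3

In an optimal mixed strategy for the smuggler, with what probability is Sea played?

Row minima: Port → -4, Border → -9, Airport → -3; maximin = -3.
Column maxima: Land → 7, Sea → 2; minimax = 2.
-3 ≠ 2, so there is no saddle point; optimal play is mixed.
Border is strictly dominated by Port, so the inspector never plays it.
On the remaining 2×2 (Port, Airport vs Land, Sea):
Let the inspector play Port with probability p. Expected payoff against Land: (-4)p + 7(1−p) = −11p + 7; against Sea: 2p + (-3)(1−p) = 5p − 3.
Setting these equal: −11p + 7 = 5p − 3 ⇒ −16p = -10 ⇒ p = 5/8, and the value is (-11)·(5/8) + 7 = 1/8.
For the smuggler: with q = P(Land), equating Port's and Airport's payoffs gives −6q + 2 = 10q − 3 ⇒ q = 5/16.

11/16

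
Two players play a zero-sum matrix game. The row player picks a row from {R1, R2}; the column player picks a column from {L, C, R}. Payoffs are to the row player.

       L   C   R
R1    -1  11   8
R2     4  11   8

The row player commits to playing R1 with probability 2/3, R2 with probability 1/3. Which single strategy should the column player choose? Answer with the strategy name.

If the column player plays L, the row player's expected payoff is (2/3)·(-1) + (1/3)·4 = 2/3.
If the column player plays C, the row player's expected payoff is (2/3)·11 + (1/3)·11 = 11.
If the column player plays R, the row player's expected payoff is (2/3)·8 + (1/3)·8 = 8.
The column player minimizes the row player's payoff; the smallest is 2/3, so the best response is L.

L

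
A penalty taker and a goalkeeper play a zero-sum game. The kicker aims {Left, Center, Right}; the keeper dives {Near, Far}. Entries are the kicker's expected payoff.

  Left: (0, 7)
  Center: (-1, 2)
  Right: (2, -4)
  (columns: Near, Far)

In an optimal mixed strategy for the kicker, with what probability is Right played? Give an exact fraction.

Row minima: Left → 0, Center → -1, Right → -4; maximin = 0.
Column maxima: Near → 2, Far → 7; minimax = 2.
0 ≠ 2, so there is no saddle point; optimal play is mixed.
Center is strictly dominated by Left, so the kicker never plays it.
On the remaining 2×2 (Left, Right vs Near, Far):
Let the kicker play Left with probability p. Expected payoff against Near: 0p + 2(1−p) = −2p + 2; against Far: 7p + (-4)(1−p) = 11p − 4.
Setting these equal: −2p + 2 = 11p − 4 ⇒ −13p = -6 ⇒ p = 6/13, and the value is (-2)·(6/13) + 2 = 14/13.
For the keeper: with q = P(Near), equating Left's and Right's payoffs gives −7q + 7 = 6q − 4 ⇒ q = 11/13.

7/13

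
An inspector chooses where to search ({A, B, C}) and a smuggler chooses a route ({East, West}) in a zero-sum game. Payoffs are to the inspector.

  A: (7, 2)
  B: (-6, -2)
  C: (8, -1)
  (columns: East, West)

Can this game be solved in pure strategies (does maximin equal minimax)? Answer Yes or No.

Row minima: A → 2, B → -6, C → -1; maximin = 2.
Column maxima: East → 8, West → 2; minimax = 2.
maximin = minimax = 2, so a saddle point exists.

Yes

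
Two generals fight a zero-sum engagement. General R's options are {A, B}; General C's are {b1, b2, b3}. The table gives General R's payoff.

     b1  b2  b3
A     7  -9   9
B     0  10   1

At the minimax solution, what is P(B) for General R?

8/13

Row minima: A → -9, B → 0; maximin = 0.
Column maxima: b1 → 7, b2 → 10, b3 → 9; minimax = 7.
0 ≠ 7, so there is no saddle point; optimal play is mixed.
b3 is strictly dominated by b1 (it gives General R strictly more in every row), so General C never plays it.
On the remaining 2×2 (A, B vs b1, b2):
Let General R play A with probability p. Expected payoff against b1: 7p + 0(1−p) = 7p; against b2: (-9)p + 10(1−p) = −19p + 10.
Setting these equal: 7p = −19p + 10 ⇒ 26p = 10 ⇒ p = 5/13, and the value is (7)·(5/13) = 35/13.
For General C: with q = P(b1), equating A's and B's payoffs gives 16q − 9 = −10q + 10 ⇒ q = 19/26.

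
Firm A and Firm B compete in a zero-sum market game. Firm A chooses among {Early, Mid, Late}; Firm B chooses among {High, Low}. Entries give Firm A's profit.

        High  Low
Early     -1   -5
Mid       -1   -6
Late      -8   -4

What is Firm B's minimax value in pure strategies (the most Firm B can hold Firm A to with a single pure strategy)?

-4

Column maxima: High → -1, Low → -4.
The smallest of these is -4.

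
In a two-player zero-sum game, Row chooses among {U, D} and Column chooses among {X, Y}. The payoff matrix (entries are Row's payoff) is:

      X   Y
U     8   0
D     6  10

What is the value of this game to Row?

20/3

Row minima: U → 0, D → 6; maximin = 6.
Column maxima: X → 8, Y → 10; minimax = 8.
6 ≠ 8, so there is no saddle point; optimal play is mixed.
Let Row play U with probability p. Expected payoff against X: 8p + 6(1−p) = 2p + 6; against Y: 0p + 10(1−p) = −10p + 10.
Setting these equal: 2p + 6 = −10p + 10 ⇒ 12p = 4 ⇒ p = 1/3, and the value is (2)·(1/3) + 6 = 20/3.
For Column: with q = P(X), equating U's and D's payoffs gives 8q = −4q + 10 ⇒ q = 5/6.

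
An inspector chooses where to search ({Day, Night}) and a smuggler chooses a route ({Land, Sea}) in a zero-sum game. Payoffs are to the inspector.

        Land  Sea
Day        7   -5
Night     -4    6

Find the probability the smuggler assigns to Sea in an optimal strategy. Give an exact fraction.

Row minima: Day → -5, Night → -4; maximin = -4.
Column maxima: Land → 7, Sea → 6; minimax = 6.
-4 ≠ 6, so there is no saddle point; optimal play is mixed.
Let the inspector play Day with probability p. Expected payoff against Land: 7p + (-4)(1−p) = 11p − 4; against Sea: (-5)p + 6(1−p) = −11p + 6.
Setting these equal: 11p − 4 = −11p + 6 ⇒ 22p = 10 ⇒ p = 5/11, and the value is (11)·(5/11) − 4 = 1.
For the smuggler: with q = P(Land), equating Day's and Night's payoffs gives 12q − 5 = −10q + 6 ⇒ q = 1/2.

1/2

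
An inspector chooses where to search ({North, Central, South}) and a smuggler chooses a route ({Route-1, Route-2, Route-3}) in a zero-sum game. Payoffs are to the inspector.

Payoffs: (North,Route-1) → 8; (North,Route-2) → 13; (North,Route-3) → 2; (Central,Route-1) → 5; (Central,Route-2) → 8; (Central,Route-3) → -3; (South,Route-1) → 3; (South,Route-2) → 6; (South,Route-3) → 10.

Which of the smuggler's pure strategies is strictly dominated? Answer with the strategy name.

Route-2

Route-1 holds the inspector's payoff strictly below Route-2 in every row: 8 < 13, 5 < 8, 3 < 6.
So Route-2 is strictly dominated for the smuggler.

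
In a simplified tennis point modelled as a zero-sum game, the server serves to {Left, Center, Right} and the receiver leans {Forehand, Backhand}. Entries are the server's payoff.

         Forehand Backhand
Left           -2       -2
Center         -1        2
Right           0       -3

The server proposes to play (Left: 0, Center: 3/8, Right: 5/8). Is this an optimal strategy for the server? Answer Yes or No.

Against Forehand this mix gives (3/8)·(-1) + (5/8)·0 = -3/8.
Against Backhand this mix gives (3/8)·2 + (5/8)·(-3) = -9/8.
The receiver will play Backhand, holding the server to -9/8. Shifting weight toward the row that does better against Backhand would raise this floor (the equalizing mix achieves -1/2 against both Backhand and Forehand), so the proposed strategy is not optimal.

No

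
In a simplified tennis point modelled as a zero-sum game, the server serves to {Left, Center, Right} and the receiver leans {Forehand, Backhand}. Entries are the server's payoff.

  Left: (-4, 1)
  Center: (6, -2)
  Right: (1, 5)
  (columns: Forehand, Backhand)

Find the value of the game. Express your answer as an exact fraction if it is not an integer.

8/3

Row minima: Left → -4, Center → -2, Right → 1; maximin = 1.
Column maxima: Forehand → 6, Backhand → 5; minimax = 5.
1 ≠ 5, so there is no saddle point; optimal play is mixed.
Left is strictly dominated by Right, so the server never plays it.
On the remaining 2×2 (Center, Right vs Forehand, Backhand):
Let the server play Center with probability p. Expected payoff against Forehand: 6p + 1(1−p) = 5p + 1; against Backhand: (-2)p + 5(1−p) = −7p + 5.
Setting these equal: 5p + 1 = −7p + 5 ⇒ 12p = 4 ⇒ p = 1/3, and the value is (5)·(1/3) + 1 = 8/3.
For the receiver: with q = P(Forehand), equating Center's and Right's payoffs gives 8q − 2 = −4q + 5 ⇒ q = 7/12.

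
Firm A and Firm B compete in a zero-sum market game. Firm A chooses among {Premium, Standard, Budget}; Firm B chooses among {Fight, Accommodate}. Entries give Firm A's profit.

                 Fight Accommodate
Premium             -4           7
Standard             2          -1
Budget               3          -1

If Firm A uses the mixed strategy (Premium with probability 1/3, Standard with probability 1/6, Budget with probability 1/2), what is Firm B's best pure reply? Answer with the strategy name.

If Firm B plays Fight, Firm A's expected payoff is (1/3)·(-4) + (1/6)·2 + (1/2)·3 = 1/2.
If Firm B plays Accommodate, Firm A's expected payoff is (1/3)·7 + (1/6)·(-1) + (1/2)·(-1) = 5/3.
Firm B minimizes Firm A's payoff; the smallest is 1/2, so the best response is Fight.

Fight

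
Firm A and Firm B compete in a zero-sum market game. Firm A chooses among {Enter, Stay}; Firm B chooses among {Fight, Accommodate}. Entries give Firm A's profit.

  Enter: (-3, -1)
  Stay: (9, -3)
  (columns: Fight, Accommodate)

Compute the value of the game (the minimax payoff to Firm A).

Row minima: Enter → -3, Stay → -3; maximin = -3.
Column maxima: Fight → 9, Accommodate → -1; minimax = -1.
-3 ≠ -1, so there is no saddle point; optimal play is mixed.
Let Firm A play Enter with probability p. Expected payoff against Fight: (-3)p + 9(1−p) = −12p + 9; against Accommodate: (-1)p + (-3)(1−p) = 2p − 3.
Setting these equal: −12p + 9 = 2p − 3 ⇒ −14p = -12 ⇒ p = 6/7, and the value is (-12)·(6/7) + 9 = -9/7.
For Firm B: with q = P(Fight), equating Enter's and Stay's payoffs gives −2q − 1 = 12q − 3 ⇒ q = 1/7.

-9/7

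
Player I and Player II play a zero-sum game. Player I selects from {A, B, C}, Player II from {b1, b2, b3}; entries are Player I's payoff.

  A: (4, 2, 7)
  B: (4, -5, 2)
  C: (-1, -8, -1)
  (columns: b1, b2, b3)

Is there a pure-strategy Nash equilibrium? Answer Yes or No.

Row minima: A → 2, B → -5, C → -8; maximin = 2.
Column maxima: b1 → 4, b2 → 2, b3 → 7; minimax = 2.
maximin = minimax = 2, so a saddle point exists.

Yes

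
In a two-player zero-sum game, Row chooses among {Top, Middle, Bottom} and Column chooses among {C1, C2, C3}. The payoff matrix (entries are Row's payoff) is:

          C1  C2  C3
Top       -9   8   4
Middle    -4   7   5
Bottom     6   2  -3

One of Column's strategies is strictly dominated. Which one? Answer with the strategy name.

C2

C3 holds Row's payoff strictly below C2 in every row: 4 < 8, 5 < 7, -3 < 2.
So C2 is strictly dominated for Column.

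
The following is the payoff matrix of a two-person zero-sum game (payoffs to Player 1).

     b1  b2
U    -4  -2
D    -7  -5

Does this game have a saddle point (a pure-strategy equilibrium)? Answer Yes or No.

Row minima: U → -4, D → -7; maximin = -4.
Column maxima: b1 → -4, b2 → -2; minimax = -4.
maximin = minimax = -4, so a saddle point exists.

Yes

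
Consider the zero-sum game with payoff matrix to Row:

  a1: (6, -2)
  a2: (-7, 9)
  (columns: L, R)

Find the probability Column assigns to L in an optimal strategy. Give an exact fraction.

Row minima: a1 → -2, a2 → -7; maximin = -2.
Column maxima: L → 6, R → 9; minimax = 6.
-2 ≠ 6, so there is no saddle point; optimal play is mixed.
Let Row play a1 with probability p. Expected payoff against L: 6p + (-7)(1−p) = 13p − 7; against R: (-2)p + 9(1−p) = −11p + 9.
Setting these equal: 13p − 7 = −11p + 9 ⇒ 24p = 16 ⇒ p = 2/3, and the value is (13)·(2/3) − 7 = 5/3.
For Column: with q = P(L), equating a1's and a2's payoffs gives 8q − 2 = −16q + 9 ⇒ q = 11/24.

11/24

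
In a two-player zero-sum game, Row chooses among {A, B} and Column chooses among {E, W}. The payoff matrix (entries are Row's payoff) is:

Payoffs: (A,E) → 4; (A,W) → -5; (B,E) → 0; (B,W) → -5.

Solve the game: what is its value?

Row minima: A → -5, B → -5; maximin = -5.
Column maxima: E → 4, W → -5; minimax = -5.
Since maximin = minimax = -5, there is a saddle point and the value is -5.

-5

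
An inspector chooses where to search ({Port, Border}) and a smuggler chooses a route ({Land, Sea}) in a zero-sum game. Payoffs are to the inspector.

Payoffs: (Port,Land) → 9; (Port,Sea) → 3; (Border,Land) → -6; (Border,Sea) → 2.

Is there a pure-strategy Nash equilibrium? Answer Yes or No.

Yes

Row minima: Port → 3, Border → -6; maximin = 3.
Column maxima: Land → 9, Sea → 3; minimax = 3.
maximin = minimax = 3, so a saddle point exists.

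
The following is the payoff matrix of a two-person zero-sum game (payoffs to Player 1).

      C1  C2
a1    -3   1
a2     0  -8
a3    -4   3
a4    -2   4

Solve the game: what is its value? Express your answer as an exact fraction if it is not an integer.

Row minima: a1 → -3, a2 → -8, a3 → -4, a4 → -2; maximin = -2.
Column maxima: C1 → 0, C2 → 4; minimax = 0.
-2 ≠ 0, so there is no saddle point; optimal play is mixed.
a1 is strictly dominated by a4, so Player 1 never plays it.
a3 is strictly dominated by a4, so Player 1 never plays it.
On the remaining 2×2 (a2, a4 vs C1, C2):
Let Player 1 play a2 with probability p. Expected payoff against C1: 0p + (-2)(1−p) = 2p − 2; against C2: (-8)p + 4(1−p) = −12p + 4.
Setting these equal: 2p − 2 = −12p + 4 ⇒ 14p = 6 ⇒ p = 3/7, and the value is (2)·(3/7) − 2 = -8/7.
For Player 2: with q = P(C1), equating a2's and a4's payoffs gives 8q − 8 = −6q + 4 ⇒ q = 6/7.

-8/7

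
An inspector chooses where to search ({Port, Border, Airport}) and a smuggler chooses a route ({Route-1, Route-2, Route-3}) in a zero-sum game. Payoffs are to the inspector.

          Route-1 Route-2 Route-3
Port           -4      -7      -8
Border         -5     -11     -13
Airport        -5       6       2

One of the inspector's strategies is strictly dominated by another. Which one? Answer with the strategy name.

Port gives a strictly higher payoff than Border against every column: -4 > -5, -7 > -11, -8 > -13.
So Border is strictly dominated and the inspector never plays it.

Border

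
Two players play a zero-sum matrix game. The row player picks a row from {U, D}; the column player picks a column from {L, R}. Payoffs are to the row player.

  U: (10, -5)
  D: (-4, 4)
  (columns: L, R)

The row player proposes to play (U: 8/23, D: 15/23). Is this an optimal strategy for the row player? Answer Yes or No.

Yes

Against L this mix gives (8/23)·10 + (15/23)·(-4) = 20/23.
Against R this mix gives (8/23)·(-5) + (15/23)·4 = 20/23.
All of the column player's active replies (L, R) yield 20/23, and no column does worse for the row player. The mix makes the column player indifferent and guarantees 20/23, so it is optimal.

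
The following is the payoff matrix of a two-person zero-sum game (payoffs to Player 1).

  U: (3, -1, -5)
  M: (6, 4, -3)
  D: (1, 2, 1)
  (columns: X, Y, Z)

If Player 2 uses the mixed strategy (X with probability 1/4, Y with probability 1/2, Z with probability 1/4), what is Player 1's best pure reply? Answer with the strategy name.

M

Expected payoff of U: (1/4)·3 + (1/2)·(-1) + (1/4)·(-5) = -1.
Expected payoff of M: (1/4)·6 + (1/2)·4 + (1/4)·(-3) = 11/4.
Expected payoff of D: (1/4)·1 + (1/2)·2 + (1/4)·1 = 3/2.
The largest is 11/4, so Player 1's best response is M.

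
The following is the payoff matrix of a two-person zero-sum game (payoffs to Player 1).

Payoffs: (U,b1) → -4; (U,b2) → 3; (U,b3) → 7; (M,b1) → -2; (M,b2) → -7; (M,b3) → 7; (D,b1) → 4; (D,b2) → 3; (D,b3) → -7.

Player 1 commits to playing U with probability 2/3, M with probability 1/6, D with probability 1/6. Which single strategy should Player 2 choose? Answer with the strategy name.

b1

If Player 2 plays b1, Player 1's expected payoff is (2/3)·(-4) + (1/6)·(-2) + (1/6)·4 = -7/3.
If Player 2 plays b2, Player 1's expected payoff is (2/3)·3 + (1/6)·(-7) + (1/6)·3 = 4/3.
If Player 2 plays b3, Player 1's expected payoff is (2/3)·7 + (1/6)·7 + (1/6)·(-7) = 14/3.
Player 2 minimizes Player 1's payoff; the smallest is -7/3, so the best response is b1.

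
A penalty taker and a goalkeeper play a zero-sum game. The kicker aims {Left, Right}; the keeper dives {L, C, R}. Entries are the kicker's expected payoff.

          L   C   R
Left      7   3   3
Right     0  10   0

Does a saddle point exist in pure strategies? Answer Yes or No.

Yes

Row minima: Left → 3, Right → 0; maximin = 3.
Column maxima: L → 7, C → 10, R → 3; minimax = 3.
maximin = minimax = 3, so a saddle point exists.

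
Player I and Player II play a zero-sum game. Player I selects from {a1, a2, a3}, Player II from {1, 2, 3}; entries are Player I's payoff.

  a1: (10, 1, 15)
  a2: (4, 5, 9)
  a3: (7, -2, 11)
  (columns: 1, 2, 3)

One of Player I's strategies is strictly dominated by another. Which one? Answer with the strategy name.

a1 gives a strictly higher payoff than a3 against every column: 10 > 7, 1 > -2, 15 > 11.
So a3 is strictly dominated and Player I never plays it.

a3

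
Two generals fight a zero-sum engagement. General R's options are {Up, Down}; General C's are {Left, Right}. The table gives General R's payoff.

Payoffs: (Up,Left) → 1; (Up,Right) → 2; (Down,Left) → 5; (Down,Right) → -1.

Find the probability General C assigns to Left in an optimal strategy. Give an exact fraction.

Row minima: Up → 1, Down → -1; maximin = 1.
Column maxima: Left → 5, Right → 2; minimax = 2.
1 ≠ 2, so there is no saddle point; optimal play is mixed.
Let General R play Up with probability p. Expected payoff against Left: 1p + 5(1−p) = −4p + 5; against Right: 2p + (-1)(1−p) = 3p − 1.
Setting these equal: −4p + 5 = 3p − 1 ⇒ −7p = -6 ⇒ p = 6/7, and the value is (-4)·(6/7) + 5 = 11/7.
For General C: with q = P(Left), equating Up's and Down's payoffs gives −q + 2 = 6q − 1 ⇒ q = 3/7.

3/7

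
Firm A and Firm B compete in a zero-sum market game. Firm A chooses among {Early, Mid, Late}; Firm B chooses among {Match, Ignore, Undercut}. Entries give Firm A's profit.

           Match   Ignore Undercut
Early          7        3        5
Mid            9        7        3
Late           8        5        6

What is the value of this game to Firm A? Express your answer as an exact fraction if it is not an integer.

Row minima: Early → 3, Mid → 3, Late → 5; maximin = 5.
Column maxima: Match → 9, Ignore → 7, Undercut → 6; minimax = 6.
5 ≠ 6, so there is no saddle point; optimal play is mixed.
Early is strictly dominated by Late, so Firm A never plays it.
Match is strictly dominated by Ignore (it gives Firm A strictly more in every row), so Firm B never plays it.
On the remaining 2×2 (Mid, Late vs Ignore, Undercut):
Let Firm A play Mid with probability p. Expected payoff against Ignore: 7p + 5(1−p) = 2p + 5; against Undercut: 3p + 6(1−p) = −3p + 6.
Setting these equal: 2p + 5 = −3p + 6 ⇒ 5p = 1 ⇒ p = 1/5, and the value is (2)·(1/5) + 5 = 27/5.
For Firm B: with q = P(Ignore), equating Mid's and Late's payoffs gives 4q + 3 = −q + 6 ⇒ q = 3/5.

27/5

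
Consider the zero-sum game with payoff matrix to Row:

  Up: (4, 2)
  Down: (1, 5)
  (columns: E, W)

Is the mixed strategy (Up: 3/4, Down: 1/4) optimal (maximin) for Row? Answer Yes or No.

Against E this mix gives (3/4)·4 + (1/4)·1 = 13/4.
Against W this mix gives (3/4)·2 + (1/4)·5 = 11/4.
Column will play W, holding Row to 11/4. Shifting weight toward the row that does better against W would raise this floor (the equalizing mix achieves 3 against both W and E), so the proposed strategy is not optimal.

No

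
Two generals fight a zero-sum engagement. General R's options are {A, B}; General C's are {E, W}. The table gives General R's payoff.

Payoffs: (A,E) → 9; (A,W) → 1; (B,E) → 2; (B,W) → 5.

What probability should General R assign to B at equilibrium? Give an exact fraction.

8/11

Row minima: A → 1, B → 2; maximin = 2.
Column maxima: E → 9, W → 5; minimax = 5.
2 ≠ 5, so there is no saddle point; optimal play is mixed.
Let General R play A with probability p. Expected payoff against E: 9p + 2(1−p) = 7p + 2; against W: 1p + 5(1−p) = −4p + 5.
Setting these equal: 7p + 2 = −4p + 5 ⇒ 11p = 3 ⇒ p = 3/11, and the value is (7)·(3/11) + 2 = 43/11.
For General C: with q = P(E), equating A's and B's payoffs gives 8q + 1 = −3q + 5 ⇒ q = 4/11.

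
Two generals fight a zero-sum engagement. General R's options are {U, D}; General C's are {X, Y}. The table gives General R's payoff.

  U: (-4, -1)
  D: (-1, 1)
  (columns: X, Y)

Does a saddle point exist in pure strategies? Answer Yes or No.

Yes

Row minima: U → -4, D → -1; maximin = -1.
Column maxima: X → -1, Y → 1; minimax = -1.
maximin = minimax = -1, so a saddle point exists.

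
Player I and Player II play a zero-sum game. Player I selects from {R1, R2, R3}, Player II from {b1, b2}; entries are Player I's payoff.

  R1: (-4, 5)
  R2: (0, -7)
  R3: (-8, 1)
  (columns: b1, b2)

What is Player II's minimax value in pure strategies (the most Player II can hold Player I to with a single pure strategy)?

Column maxima: b1 → 0, b2 → 5.
The smallest of these is 0.

0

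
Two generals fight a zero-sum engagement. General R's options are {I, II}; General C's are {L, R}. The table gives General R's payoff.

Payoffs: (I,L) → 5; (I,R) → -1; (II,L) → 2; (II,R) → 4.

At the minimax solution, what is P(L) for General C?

5/8

Row minima: I → -1, II → 2; maximin = 2.
Column maxima: L → 5, R → 4; minimax = 4.
2 ≠ 4, so there is no saddle point; optimal play is mixed.
Let General R play I with probability p. Expected payoff against L: 5p + 2(1−p) = 3p + 2; against R: (-1)p + 4(1−p) = −5p + 4.
Setting these equal: 3p + 2 = −5p + 4 ⇒ 8p = 2 ⇒ p = 1/4, and the value is (3)·(1/4) + 2 = 11/4.
For General C: with q = P(L), equating I's and II's payoffs gives 6q − 1 = −2q + 4 ⇒ q = 5/8.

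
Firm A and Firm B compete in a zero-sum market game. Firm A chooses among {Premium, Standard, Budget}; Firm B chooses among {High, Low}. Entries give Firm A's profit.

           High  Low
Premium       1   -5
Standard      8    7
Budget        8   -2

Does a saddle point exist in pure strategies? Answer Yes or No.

Row minima: Premium → -5, Standard → 7, Budget → -2; maximin = 7.
Column maxima: High → 8, Low → 7; minimax = 7.
maximin = minimax = 7, so a saddle point exists.

Yes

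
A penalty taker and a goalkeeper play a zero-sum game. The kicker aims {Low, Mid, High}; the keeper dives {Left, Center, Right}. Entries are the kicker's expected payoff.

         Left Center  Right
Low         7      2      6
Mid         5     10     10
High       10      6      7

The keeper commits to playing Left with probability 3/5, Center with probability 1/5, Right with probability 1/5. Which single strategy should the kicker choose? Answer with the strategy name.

Expected payoff of Low: (3/5)·7 + (1/5)·2 + (1/5)·6 = 29/5.
Expected payoff of Mid: (3/5)·5 + (1/5)·10 + (1/5)·10 = 7.
Expected payoff of High: (3/5)·10 + (1/5)·6 + (1/5)·7 = 43/5.
The largest is 43/5, so the kicker's best response is High.

High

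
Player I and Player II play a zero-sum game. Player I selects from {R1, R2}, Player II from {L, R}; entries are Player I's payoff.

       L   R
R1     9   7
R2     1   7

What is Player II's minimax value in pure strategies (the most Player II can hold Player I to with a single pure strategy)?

Column maxima: L → 9, R → 7.
The smallest of these is 7.

7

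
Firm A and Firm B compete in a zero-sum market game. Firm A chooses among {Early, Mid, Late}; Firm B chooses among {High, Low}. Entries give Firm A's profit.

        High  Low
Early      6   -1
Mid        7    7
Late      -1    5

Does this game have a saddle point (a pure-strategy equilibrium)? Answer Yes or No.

Yes

Row minima: Early → -1, Mid → 7, Late → -1; maximin = 7.
Column maxima: High → 7, Low → 7; minimax = 7.
maximin = minimax = 7, so a saddle point exists.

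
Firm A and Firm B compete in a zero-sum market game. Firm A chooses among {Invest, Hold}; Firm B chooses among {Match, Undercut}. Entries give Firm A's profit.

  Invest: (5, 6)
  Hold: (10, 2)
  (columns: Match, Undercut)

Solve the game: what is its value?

Row minima: Invest → 5, Hold → 2; maximin = 5.
Column maxima: Match → 10, Undercut → 6; minimax = 6.
5 ≠ 6, so there is no saddle point; optimal play is mixed.
Let Firm A play Invest with probability p. Expected payoff against Match: 5p + 10(1−p) = −5p + 10; against Undercut: 6p + 2(1−p) = 4p + 2.
Setting these equal: −5p + 10 = 4p + 2 ⇒ −9p = -8 ⇒ p = 8/9, and the value is (-5)·(8/9) + 10 = 50/9.
For Firm B: with q = P(Match), equating Invest's and Hold's payoffs gives −q + 6 = 8q + 2 ⇒ q = 4/9.

50/9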